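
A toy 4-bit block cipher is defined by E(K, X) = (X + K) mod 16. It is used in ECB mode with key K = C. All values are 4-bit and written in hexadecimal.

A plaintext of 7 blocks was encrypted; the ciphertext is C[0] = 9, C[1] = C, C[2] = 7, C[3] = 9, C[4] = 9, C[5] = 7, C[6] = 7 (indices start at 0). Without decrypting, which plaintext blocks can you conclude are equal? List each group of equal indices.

ECB encrypts each block independently with the same key, so equal ciphertext blocks imply equal plaintext blocks.
C[0] = C[3] = C[4] = 9, so P[0] = P[3] = P[4].
C[2] = C[5] = C[6] = 7, so P[2] = P[5] = P[6].

P[0] = P[3] = P[4]; P[2] = P[5] = P[6]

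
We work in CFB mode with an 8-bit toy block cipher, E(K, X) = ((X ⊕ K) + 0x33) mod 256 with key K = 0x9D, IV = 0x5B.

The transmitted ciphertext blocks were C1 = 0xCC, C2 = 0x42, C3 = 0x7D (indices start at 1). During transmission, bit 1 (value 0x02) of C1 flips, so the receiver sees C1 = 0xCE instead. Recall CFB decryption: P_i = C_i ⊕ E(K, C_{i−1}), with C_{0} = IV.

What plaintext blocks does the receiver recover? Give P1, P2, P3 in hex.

Only C1 changed, to 0xCE. In CFB, a change in C_i flips the same bit in P_i and garbles P_{i+1}. Decrypting the received ciphertext:
P1: E(K, 0x5B) = 0xF9; 0xCE ⊕ 0xF9 = 0x37.
P2: E(K, 0xCE) = 0x86; 0x42 ⊕ 0x86 = 0xC4.
P3: E(K, 0x42) = 0x12; 0x7D ⊕ 0x12 = 0x6F.
Blocks that differ from the original plaintext: P1, P2.

P1 = 0x37, P2 = 0xC4, P3 = 0x6F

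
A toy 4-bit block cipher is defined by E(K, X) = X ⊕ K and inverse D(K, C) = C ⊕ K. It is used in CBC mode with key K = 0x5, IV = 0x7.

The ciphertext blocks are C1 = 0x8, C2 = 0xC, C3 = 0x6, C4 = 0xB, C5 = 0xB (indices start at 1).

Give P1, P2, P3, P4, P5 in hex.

P1 = 0xA, P2 = 0x1, P3 = 0xF, P4 = 0x8, P5 = 0x5

CBC decryption: P_i = D(K, C_i) ⊕ C_{i−1}, with C_{0} = IV.
P1: D(K, 0x8) = 0xD; 0xD ⊕ 0x7 = 0xA.
P2: D(K, 0xC) = 0x9; 0x9 ⊕ 0x8 = 0x1.
P3: D(K, 0x6) = 0x3; 0x3 ⊕ 0xC = 0xF.
P4: D(K, 0xB) = 0xE; 0xE ⊕ 0x6 = 0x8.
P5: D(K, 0xB) = 0xE; 0xE ⊕ 0xB = 0x5.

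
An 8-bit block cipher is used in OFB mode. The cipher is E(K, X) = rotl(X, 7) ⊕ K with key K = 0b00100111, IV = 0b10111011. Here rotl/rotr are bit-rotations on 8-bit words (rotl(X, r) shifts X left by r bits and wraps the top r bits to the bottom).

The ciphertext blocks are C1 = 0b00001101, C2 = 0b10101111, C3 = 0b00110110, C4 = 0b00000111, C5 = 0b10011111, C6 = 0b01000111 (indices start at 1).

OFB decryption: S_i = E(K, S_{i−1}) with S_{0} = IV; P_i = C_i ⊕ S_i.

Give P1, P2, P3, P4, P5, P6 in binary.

P1 = 0b11110111, P2 = 0b11110101, P3 = 0b00111100, P4 = 0b00100101, P5 = 0b10101001, P6 = 0b01111011

P1: S = E(K, 0b10111011) = 0b11111010; 0b00001101 ⊕ 0b11111010 = 0b11110111.
P2: S = E(K, 0b11111010) = 0b01011010; 0b10101111 ⊕ 0b01011010 = 0b11110101.
P3: S = E(K, 0b01011010) = 0b00001010; 0b00110110 ⊕ 0b00001010 = 0b00111100.
P4: S = E(K, 0b00001010) = 0b00100010; 0b00000111 ⊕ 0b00100010 = 0b00100101.
P5: S = E(K, 0b00100010) = 0b00110110; 0b10011111 ⊕ 0b00110110 = 0b10101001.
P6: S = E(K, 0b00110110) = 0b00111100; 0b01000111 ⊕ 0b00111100 = 0b01111011.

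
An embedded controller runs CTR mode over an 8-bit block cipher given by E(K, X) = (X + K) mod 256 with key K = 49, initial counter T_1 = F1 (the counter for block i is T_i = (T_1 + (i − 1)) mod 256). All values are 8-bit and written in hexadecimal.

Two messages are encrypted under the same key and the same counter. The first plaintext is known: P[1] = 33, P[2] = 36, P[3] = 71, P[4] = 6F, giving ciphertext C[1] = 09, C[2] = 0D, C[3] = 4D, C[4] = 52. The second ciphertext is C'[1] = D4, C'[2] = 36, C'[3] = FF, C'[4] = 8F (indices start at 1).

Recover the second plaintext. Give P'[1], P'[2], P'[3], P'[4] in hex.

P'[1] = EE, P'[2] = 0D, P'[3] = C3, P'[4] = B2

In CTR with a reused counter, both messages share the same keystream S_i, so C_i ⊕ C'_i = P_i ⊕ P'_i and thus P'_i = P_i ⊕ C_i ⊕ C'_i.
P'[1]: 33 ⊕ 09 ⊕ D4 = EE.
P'[2]: 36 ⊕ 0D ⊕ 36 = 0D.
P'[3]: 71 ⊕ 4D ⊕ FF = C3.
P'[4]: 6F ⊕ 52 ⊕ 8F = B2.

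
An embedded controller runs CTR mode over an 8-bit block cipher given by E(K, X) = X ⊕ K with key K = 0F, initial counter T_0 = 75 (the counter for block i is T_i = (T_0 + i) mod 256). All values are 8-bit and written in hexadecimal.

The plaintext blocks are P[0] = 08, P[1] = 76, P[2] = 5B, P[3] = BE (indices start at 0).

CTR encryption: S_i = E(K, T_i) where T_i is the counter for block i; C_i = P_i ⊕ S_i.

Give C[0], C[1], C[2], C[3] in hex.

C[0] = 72, C[1] = 0F, C[2] = 23, C[3] = C9

C[0]: T = 75, S = E(K, T) = 7A; 08 ⊕ 7A = 72.
C[1]: T = 76, S = E(K, T) = 79; 76 ⊕ 79 = 0F.
C[2]: T = 77, S = E(K, T) = 78; 5B ⊕ 78 = 23.
C[3]: T = 78, S = E(K, T) = 77; BE ⊕ 77 = C9.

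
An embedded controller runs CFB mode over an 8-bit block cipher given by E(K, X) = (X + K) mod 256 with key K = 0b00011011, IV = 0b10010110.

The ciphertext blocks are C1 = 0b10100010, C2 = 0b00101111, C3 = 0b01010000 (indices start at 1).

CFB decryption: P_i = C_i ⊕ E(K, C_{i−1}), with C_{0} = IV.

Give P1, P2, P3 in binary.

P1: E(K, 0b10010110) = 0b10110001; 0b10100010 ⊕ 0b10110001 = 0b00010011.
P2: E(K, 0b10100010) = 0b10111101; 0b00101111 ⊕ 0b10111101 = 0b10010010.
P3: E(K, 0b00101111) = 0b01001010; 0b01010000 ⊕ 0b01001010 = 0b00011010.

P1 = 0b00010011, P2 = 0b10010010, P3 = 0b00011010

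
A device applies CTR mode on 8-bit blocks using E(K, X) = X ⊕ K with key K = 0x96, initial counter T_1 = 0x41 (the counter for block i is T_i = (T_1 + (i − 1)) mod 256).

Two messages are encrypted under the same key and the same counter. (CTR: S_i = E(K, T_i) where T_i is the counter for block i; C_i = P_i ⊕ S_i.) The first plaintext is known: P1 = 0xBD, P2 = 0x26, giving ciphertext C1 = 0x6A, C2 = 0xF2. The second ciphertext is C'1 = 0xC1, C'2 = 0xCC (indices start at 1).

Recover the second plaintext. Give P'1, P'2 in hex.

P'1 = 0x16, P'2 = 0x18

In CTR with a reused counter, both messages share the same keystream S_i, so C_i ⊕ C'_i = P_i ⊕ P'_i and thus P'_i = P_i ⊕ C_i ⊕ C'_i.
P'1: 0xBD ⊕ 0x6A ⊕ 0xC1 = 0x16.
P'2: 0x26 ⊕ 0xF2 ⊕ 0xCC = 0x18.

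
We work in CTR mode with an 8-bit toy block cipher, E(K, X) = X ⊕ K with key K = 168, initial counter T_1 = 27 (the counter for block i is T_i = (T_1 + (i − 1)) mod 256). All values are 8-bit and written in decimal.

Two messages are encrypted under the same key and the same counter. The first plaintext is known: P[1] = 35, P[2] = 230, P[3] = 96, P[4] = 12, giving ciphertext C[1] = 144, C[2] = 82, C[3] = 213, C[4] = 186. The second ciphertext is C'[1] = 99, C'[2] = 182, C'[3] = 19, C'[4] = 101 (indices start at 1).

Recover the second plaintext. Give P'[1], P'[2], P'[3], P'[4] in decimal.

In CTR with a reused counter, both messages share the same keystream S_i, so C_i ⊕ C'_i = P_i ⊕ P'_i and thus P'_i = P_i ⊕ C_i ⊕ C'_i.
P'[1]: 35 ⊕ 144 ⊕ 99 = 208.
P'[2]: 230 ⊕ 82 ⊕ 182 = 2.
P'[3]: 96 ⊕ 213 ⊕ 19 = 166.
P'[4]: 12 ⊕ 186 ⊕ 101 = 211.

P'[1] = 208, P'[2] = 2, P'[3] = 166, P'[4] = 211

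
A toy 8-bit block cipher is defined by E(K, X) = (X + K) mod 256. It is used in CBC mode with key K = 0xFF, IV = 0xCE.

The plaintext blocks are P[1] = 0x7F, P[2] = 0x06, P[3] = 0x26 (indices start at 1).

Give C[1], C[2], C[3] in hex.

C[1] = 0xB0, C[2] = 0xB5, C[3] = 0x92

CBC encryption: C_i = E(K, P_i ⊕ C_{i−1}), with C_{0} = IV.
C[1]: P[1] ⊕ 0xCE = 0xB1; E(K, 0xB1) = 0xB0.
C[2]: P[2] ⊕ 0xB0 = 0xB6; E(K, 0xB6) = 0xB5.
C[3]: P[3] ⊕ 0xB5 = 0x93; E(K, 0x93) = 0x92.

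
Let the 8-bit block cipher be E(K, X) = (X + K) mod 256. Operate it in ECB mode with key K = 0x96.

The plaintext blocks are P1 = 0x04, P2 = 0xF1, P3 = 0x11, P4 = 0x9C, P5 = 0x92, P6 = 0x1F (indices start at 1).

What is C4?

C4 = 0x32

ECB encryption: C_i = E(K, P_i).
C4: E(K, 0x9C) = 0x32.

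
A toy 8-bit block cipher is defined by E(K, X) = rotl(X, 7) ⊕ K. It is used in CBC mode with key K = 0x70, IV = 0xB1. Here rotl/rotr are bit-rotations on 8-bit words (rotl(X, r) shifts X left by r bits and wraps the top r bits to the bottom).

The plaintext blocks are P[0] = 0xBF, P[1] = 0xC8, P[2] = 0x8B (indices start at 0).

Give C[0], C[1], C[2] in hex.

C[0] = 0x77, C[1] = 0xAF, C[2] = 0x62

CBC encryption: C_i = E(K, P_i ⊕ C_{i−1}), with C_{−1} = IV.
C[0]: P[0] ⊕ 0xB1 = 0x0E; E(K, 0x0E) = 0x77.
C[1]: P[1] ⊕ 0x77 = 0xBF; E(K, 0xBF) = 0xAF.
C[2]: P[2] ⊕ 0xAF = 0x24; E(K, 0x24) = 0x62.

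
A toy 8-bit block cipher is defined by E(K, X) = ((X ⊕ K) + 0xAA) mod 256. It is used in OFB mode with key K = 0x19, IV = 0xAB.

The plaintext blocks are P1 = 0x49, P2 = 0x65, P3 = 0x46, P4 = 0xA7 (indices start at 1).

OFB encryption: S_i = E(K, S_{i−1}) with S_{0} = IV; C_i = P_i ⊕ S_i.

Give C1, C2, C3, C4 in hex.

C1: S = E(K, 0xAB) = 0x5C; 0x49 ⊕ 0x5C = 0x15.
C2: S = E(K, 0x5C) = 0xEF; 0x65 ⊕ 0xEF = 0x8A.
C3: S = E(K, 0xEF) = 0xA0; 0x46 ⊕ 0xA0 = 0xE6.
C4: S = E(K, 0xA0) = 0x63; 0xA7 ⊕ 0x63 = 0xC4.

C1 = 0x15, C2 = 0x8A, C3 = 0xE6, C4 = 0xC4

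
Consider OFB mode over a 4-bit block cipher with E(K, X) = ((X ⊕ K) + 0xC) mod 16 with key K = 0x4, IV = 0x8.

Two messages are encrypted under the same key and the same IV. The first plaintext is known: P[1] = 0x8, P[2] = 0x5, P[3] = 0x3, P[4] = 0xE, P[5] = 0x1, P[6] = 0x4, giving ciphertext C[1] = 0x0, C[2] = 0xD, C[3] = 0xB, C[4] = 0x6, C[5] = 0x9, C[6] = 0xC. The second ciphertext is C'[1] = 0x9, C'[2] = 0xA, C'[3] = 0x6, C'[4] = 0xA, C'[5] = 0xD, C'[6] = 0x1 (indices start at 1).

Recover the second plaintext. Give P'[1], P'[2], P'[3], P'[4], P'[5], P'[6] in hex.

In OFB with a reused IV, both messages share the same keystream S_i, so C_i ⊕ C'_i = P_i ⊕ P'_i and thus P'_i = P_i ⊕ C_i ⊕ C'_i.
P'[1]: 0x8 ⊕ 0x0 ⊕ 0x9 = 0x1.
P'[2]: 0x5 ⊕ 0xD ⊕ 0xA = 0x2.
P'[3]: 0x3 ⊕ 0xB ⊕ 0x6 = 0xE.
P'[4]: 0xE ⊕ 0x6 ⊕ 0xA = 0x2.
P'[5]: 0x1 ⊕ 0x9 ⊕ 0xD = 0x5.
P'[6]: 0x4 ⊕ 0xC ⊕ 0x1 = 0x9.

P'[1] = 0x1, P'[2] = 0x2, P'[3] = 0xE, P'[4] = 0x2, P'[5] = 0x5, P'[6] = 0x9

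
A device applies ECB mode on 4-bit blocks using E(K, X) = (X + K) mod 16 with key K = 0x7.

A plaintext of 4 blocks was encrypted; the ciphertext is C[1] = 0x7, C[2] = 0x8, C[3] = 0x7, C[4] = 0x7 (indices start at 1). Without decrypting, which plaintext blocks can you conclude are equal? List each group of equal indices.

ECB encrypts each block independently with the same key, so equal ciphertext blocks imply equal plaintext blocks.
C[1] = C[3] = C[4] = 0x7, so P[1] = P[3] = P[4].

P[1] = P[3] = P[4]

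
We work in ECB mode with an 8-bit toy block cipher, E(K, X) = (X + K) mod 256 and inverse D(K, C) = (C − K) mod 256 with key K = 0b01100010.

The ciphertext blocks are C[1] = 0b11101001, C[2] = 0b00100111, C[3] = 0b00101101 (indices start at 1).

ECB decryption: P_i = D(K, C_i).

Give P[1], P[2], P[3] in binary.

P[1] = 0b10000111, P[2] = 0b11000101, P[3] = 0b11001011

P[1]: D(K, 0b11101001) = 0b10000111.
P[2]: D(K, 0b00100111) = 0b11000101.
P[3]: D(K, 0b00101101) = 0b11001011.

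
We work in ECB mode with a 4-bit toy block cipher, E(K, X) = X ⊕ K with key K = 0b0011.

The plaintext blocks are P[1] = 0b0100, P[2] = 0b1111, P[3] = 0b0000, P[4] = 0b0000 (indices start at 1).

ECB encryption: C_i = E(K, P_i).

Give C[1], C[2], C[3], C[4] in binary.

C[1]: E(K, 0b0100) = 0b0111.
C[2]: E(K, 0b1111) = 0b1100.
C[3]: E(K, 0b0000) = 0b0011.
C[4]: E(K, 0b0000) = 0b0011.

C[1] = 0b0111, C[2] = 0b1100, C[3] = 0b0011, C[4] = 0b0011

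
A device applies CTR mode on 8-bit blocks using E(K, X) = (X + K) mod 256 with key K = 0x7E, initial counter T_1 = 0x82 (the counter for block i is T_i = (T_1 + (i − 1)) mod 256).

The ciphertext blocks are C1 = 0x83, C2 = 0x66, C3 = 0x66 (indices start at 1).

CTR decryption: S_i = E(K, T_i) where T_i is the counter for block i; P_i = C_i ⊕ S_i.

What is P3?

P3: T = 0x84, S = E(K, T) = 0x02; 0x66 ⊕ 0x02 = 0x64.

P3 = 0x64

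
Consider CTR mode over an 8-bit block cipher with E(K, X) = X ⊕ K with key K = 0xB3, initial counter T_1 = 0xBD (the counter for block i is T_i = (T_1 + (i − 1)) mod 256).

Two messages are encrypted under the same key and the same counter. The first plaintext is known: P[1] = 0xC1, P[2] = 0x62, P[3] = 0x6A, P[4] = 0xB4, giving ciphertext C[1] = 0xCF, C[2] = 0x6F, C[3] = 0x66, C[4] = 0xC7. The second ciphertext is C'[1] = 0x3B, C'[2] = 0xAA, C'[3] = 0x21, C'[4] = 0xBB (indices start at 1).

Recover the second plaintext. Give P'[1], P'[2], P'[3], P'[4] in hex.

P'[1] = 0x35, P'[2] = 0xA7, P'[3] = 0x2D, P'[4] = 0xC8

In CTR with a reused counter, both messages share the same keystream S_i, so C_i ⊕ C'_i = P_i ⊕ P'_i and thus P'_i = P_i ⊕ C_i ⊕ C'_i.
P'[1]: 0xC1 ⊕ 0xCF ⊕ 0x3B = 0x35.
P'[2]: 0x62 ⊕ 0x6F ⊕ 0xAA = 0xA7.
P'[3]: 0x6A ⊕ 0x66 ⊕ 0x21 = 0x2D.
P'[4]: 0xB4 ⊕ 0xC7 ⊕ 0xBB = 0xC8.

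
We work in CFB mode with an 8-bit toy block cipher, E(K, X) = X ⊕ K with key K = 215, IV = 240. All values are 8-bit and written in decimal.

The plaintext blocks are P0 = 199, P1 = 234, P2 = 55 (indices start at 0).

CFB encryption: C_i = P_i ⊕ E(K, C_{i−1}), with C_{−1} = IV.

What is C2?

C0: E(K, 240) = 39; 199 ⊕ 39 = 224.
C1: E(K, 224) = 55; 234 ⊕ 55 = 221.
C2: E(K, 221) = 10; 55 ⊕ 10 = 61.

C2 = 61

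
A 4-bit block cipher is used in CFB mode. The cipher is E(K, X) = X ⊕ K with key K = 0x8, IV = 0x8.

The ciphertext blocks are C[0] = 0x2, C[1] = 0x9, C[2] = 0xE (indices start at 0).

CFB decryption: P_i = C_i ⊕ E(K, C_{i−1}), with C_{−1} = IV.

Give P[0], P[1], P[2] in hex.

P[0]: E(K, 0x8) = 0x0; 0x2 ⊕ 0x0 = 0x2.
P[1]: E(K, 0x2) = 0xA; 0x9 ⊕ 0xA = 0x3.
P[2]: E(K, 0x9) = 0x1; 0xE ⊕ 0x1 = 0xF.

P[0] = 0x2, P[1] = 0x3, P[2] = 0xF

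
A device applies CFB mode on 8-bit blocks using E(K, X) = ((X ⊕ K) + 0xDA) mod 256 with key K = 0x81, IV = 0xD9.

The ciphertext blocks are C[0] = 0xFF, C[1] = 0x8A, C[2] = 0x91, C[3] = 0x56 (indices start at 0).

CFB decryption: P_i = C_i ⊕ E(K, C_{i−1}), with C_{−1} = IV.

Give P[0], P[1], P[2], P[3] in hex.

P[0] = 0xCD, P[1] = 0xD2, P[2] = 0x74, P[3] = 0xBC

P[0]: E(K, 0xD9) = 0x32; 0xFF ⊕ 0x32 = 0xCD.
P[1]: E(K, 0xFF) = 0x58; 0x8A ⊕ 0x58 = 0xD2.
P[2]: E(K, 0x8A) = 0xE5; 0x91 ⊕ 0xE5 = 0x74.
P[3]: E(K, 0x91) = 0xEA; 0x56 ⊕ 0xEA = 0xBC.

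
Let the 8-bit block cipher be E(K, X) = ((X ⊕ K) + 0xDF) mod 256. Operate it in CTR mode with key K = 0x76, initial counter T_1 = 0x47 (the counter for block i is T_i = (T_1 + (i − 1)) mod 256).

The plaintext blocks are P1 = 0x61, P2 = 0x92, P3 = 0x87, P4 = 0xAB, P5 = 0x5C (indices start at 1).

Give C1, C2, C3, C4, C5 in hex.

CTR encryption: S_i = E(K, T_i) where T_i is the counter for block i; C_i = P_i ⊕ S_i.
C1: T = 0x47, S = E(K, T) = 0x10; 0x61 ⊕ 0x10 = 0x71.
C2: T = 0x48, S = E(K, T) = 0x1D; 0x92 ⊕ 0x1D = 0x8F.
C3: T = 0x49, S = E(K, T) = 0x1E; 0x87 ⊕ 0x1E = 0x99.
C4: T = 0x4A, S = E(K, T) = 0x1B; 0xAB ⊕ 0x1B = 0xB0.
C5: T = 0x4B, S = E(K, T) = 0x1C; 0x5C ⊕ 0x1C = 0x40.

C1 = 0x71, C2 = 0x8F, C3 = 0x99, C4 = 0xB0, C5 = 0x40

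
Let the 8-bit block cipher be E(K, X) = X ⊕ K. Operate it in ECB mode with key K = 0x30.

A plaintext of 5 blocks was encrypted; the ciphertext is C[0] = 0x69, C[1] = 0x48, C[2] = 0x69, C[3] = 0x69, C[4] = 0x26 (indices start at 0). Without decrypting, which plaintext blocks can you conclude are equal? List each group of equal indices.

P[0] = P[2] = P[3]

ECB encrypts each block independently with the same key, so equal ciphertext blocks imply equal plaintext blocks.
C[0] = C[2] = C[3] = 0x69, so P[0] = P[2] = P[3].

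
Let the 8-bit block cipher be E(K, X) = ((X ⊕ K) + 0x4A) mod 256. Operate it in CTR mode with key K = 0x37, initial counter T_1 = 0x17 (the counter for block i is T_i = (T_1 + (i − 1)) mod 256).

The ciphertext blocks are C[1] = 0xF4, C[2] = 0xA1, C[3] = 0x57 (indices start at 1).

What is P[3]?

P[3] = 0x2F

CTR decryption: S_i = E(K, T_i) where T_i is the counter for block i; P_i = C_i ⊕ S_i.
P[3]: T = 0x19, S = E(K, T) = 0x78; 0x57 ⊕ 0x78 = 0x2F.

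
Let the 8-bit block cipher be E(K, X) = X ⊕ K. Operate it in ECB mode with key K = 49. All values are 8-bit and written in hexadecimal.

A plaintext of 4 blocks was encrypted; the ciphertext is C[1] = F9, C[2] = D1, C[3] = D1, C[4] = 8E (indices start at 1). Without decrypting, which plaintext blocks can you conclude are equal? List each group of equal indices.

ECB encrypts each block independently with the same key, so equal ciphertext blocks imply equal plaintext blocks.
C[2] = C[3] = D1, so P[2] = P[3].

P[2] = P[3]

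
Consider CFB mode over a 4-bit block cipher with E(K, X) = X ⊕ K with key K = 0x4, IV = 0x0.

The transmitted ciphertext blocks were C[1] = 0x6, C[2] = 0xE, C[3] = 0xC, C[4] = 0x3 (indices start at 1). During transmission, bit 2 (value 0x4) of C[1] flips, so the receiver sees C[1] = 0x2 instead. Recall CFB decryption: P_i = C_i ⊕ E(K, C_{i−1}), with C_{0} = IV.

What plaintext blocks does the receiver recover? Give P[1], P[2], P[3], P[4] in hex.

Only C[1] changed, to 0x2. In CFB, a change in C_i flips the same bit in P_i and garbles P_{i+1}. Decrypting the received ciphertext:
P[1]: E(K, 0x0) = 0x4; 0x2 ⊕ 0x4 = 0x6.
P[2]: E(K, 0x2) = 0x6; 0xE ⊕ 0x6 = 0x8.
P[3]: E(K, 0xE) = 0xA; 0xC ⊕ 0xA = 0x6.
P[4]: E(K, 0xC) = 0x8; 0x3 ⊕ 0x8 = 0xB.
Blocks that differ from the original plaintext: P[1], P[2].

P[1] = 0x6, P[2] = 0x8, P[3] = 0x6, P[4] = 0xB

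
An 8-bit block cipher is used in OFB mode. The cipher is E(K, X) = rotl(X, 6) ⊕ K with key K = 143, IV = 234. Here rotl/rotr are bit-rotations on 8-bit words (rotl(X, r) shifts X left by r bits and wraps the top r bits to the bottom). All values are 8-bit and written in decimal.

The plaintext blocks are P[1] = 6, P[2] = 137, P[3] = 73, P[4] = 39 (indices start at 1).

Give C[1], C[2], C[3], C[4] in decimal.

C[1] = 51, C[2] = 75, C[3] = 118, C[4] = 103

OFB encryption: S_i = E(K, S_{i−1}) with S_{0} = IV; C_i = P_i ⊕ S_i.
C[1]: S = E(K, 234) = 53; 6 ⊕ 53 = 51.
C[2]: S = E(K, 53) = 194; 137 ⊕ 194 = 75.
C[3]: S = E(K, 194) = 63; 73 ⊕ 63 = 118.
C[4]: S = E(K, 63) = 64; 39 ⊕ 64 = 103.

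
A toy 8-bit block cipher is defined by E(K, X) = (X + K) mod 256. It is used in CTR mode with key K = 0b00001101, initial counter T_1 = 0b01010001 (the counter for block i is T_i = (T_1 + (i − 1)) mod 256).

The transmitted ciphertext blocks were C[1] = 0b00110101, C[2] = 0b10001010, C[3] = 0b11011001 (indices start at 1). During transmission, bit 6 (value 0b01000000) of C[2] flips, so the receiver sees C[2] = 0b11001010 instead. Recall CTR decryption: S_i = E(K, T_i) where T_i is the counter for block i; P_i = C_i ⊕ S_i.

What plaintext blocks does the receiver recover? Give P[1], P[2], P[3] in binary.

Only C[2] changed, to 0b11001010. In CTR, a change in C_i flips the same bit in P_i only; the keystream is unaffected. Decrypting the received ciphertext:
P[1]: T = 0b01010001, S = E(K, T) = 0b01011110; 0b00110101 ⊕ 0b01011110 = 0b01101011.
P[2]: T = 0b01010010, S = E(K, T) = 0b01011111; 0b11001010 ⊕ 0b01011111 = 0b10010101.
P[3]: T = 0b01010011, S = E(K, T) = 0b01100000; 0b11011001 ⊕ 0b01100000 = 0b10111001.
Blocks that differ from the original plaintext: P[2].

P[1] = 0b01101011, P[2] = 0b10010101, P[3] = 0b10111001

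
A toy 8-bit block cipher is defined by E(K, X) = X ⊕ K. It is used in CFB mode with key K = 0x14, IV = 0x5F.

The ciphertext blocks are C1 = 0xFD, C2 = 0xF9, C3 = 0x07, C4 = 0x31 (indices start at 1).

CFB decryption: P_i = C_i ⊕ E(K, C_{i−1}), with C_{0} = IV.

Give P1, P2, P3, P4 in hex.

P1: E(K, 0x5F) = 0x4B; 0xFD ⊕ 0x4B = 0xB6.
P2: E(K, 0xFD) = 0xE9; 0xF9 ⊕ 0xE9 = 0x10.
P3: E(K, 0xF9) = 0xED; 0x07 ⊕ 0xED = 0xEA.
P4: E(K, 0x07) = 0x13; 0x31 ⊕ 0x13 = 0x22.

P1 = 0xB6, P2 = 0x10, P3 = 0xEA, P4 = 0x22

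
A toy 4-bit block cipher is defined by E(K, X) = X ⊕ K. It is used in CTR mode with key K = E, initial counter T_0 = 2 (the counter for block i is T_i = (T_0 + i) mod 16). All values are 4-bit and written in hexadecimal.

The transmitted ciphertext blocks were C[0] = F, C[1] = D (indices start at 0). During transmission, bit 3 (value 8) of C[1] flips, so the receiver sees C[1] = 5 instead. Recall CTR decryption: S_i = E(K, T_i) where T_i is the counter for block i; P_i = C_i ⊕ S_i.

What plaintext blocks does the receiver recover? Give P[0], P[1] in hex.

Only C[1] changed, to 5. In CTR, a change in C_i flips the same bit in P_i only; the keystream is unaffected. Decrypting the received ciphertext:
P[0]: T = 2, S = E(K, T) = C; F ⊕ C = 3.
P[1]: T = 3, S = E(K, T) = D; 5 ⊕ D = 8.
Blocks that differ from the original plaintext: P[1].

P[0] = 3, P[1] = 8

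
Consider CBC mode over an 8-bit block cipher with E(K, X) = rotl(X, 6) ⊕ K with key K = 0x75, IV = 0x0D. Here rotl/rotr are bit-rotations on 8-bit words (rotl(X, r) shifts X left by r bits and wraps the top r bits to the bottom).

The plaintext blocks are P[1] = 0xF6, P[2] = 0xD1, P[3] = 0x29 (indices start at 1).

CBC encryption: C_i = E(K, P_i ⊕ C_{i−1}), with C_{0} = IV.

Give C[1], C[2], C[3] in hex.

C[1]: P[1] ⊕ 0x0D = 0xFB; E(K, 0xFB) = 0x8B.
C[2]: P[2] ⊕ 0x8B = 0x5A; E(K, 0x5A) = 0xE3.
C[3]: P[3] ⊕ 0xE3 = 0xCA; E(K, 0xCA) = 0xC7.

C[1] = 0x8B, C[2] = 0xE3, C[3] = 0xC7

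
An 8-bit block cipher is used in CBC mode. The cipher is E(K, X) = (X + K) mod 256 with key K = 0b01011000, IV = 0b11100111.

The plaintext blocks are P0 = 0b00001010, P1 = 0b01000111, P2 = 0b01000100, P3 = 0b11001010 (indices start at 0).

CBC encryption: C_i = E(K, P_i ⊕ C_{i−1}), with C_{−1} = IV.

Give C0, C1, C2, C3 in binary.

C0 = 0b01000101, C1 = 0b01011010, C2 = 0b01110110, C3 = 0b00010100

C0: P0 ⊕ 0b11100111 = 0b11101101; E(K, 0b11101101) = 0b01000101.
C1: P1 ⊕ 0b01000101 = 0b00000010; E(K, 0b00000010) = 0b01011010.
C2: P2 ⊕ 0b01011010 = 0b00011110; E(K, 0b00011110) = 0b01110110.
C3: P3 ⊕ 0b01110110 = 0b10111100; E(K, 0b10111100) = 0b00010100.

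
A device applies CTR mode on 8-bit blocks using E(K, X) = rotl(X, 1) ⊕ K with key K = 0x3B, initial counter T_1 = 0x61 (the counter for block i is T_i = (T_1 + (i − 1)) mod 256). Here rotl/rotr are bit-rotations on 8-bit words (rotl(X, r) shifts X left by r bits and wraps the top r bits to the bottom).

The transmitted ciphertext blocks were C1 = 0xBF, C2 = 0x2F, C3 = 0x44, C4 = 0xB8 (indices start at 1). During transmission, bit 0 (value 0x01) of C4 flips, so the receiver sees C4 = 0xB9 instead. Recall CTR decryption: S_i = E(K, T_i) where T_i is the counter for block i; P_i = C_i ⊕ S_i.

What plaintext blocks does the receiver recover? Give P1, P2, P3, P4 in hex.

Only C4 changed, to 0xB9. In CTR, a change in C_i flips the same bit in P_i only; the keystream is unaffected. Decrypting the received ciphertext:
P1: T = 0x61, S = E(K, T) = 0xF9; 0xBF ⊕ 0xF9 = 0x46.
P2: T = 0x62, S = E(K, T) = 0xFF; 0x2F ⊕ 0xFF = 0xD0.
P3: T = 0x63, S = E(K, T) = 0xFD; 0x44 ⊕ 0xFD = 0xB9.
P4: T = 0x64, S = E(K, T) = 0xF3; 0xB9 ⊕ 0xF3 = 0x4A.
Blocks that differ from the original plaintext: P4.

P1 = 0x46, P2 = 0xD0, P3 = 0xB9, P4 = 0x4A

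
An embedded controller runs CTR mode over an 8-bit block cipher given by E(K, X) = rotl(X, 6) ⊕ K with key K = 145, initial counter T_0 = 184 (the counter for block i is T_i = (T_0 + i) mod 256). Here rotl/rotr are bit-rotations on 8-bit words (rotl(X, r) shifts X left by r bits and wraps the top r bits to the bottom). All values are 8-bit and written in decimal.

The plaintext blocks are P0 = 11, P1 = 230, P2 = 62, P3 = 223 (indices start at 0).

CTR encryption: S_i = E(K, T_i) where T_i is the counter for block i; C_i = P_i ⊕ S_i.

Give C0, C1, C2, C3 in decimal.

C0: T = 184, S = E(K, T) = 191; 11 ⊕ 191 = 180.
C1: T = 185, S = E(K, T) = 255; 230 ⊕ 255 = 25.
C2: T = 186, S = E(K, T) = 63; 62 ⊕ 63 = 1.
C3: T = 187, S = E(K, T) = 127; 223 ⊕ 127 = 160.

C0 = 180, C1 = 25, C2 = 1, C3 = 160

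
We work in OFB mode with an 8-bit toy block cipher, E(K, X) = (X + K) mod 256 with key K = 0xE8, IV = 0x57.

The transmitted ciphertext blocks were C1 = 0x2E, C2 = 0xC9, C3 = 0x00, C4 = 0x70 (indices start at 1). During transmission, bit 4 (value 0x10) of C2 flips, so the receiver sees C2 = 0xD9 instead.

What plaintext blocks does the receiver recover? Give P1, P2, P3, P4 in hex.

OFB decryption: S_i = E(K, S_{i−1}) with S_{0} = IV; P_i = C_i ⊕ S_i.
Only C2 changed, to 0xD9. In OFB, a change in C_i flips the same bit in P_i only; the keystream is unaffected. Decrypting the received ciphertext:
P1: S = E(K, 0x57) = 0x3F; 0x2E ⊕ 0x3F = 0x11.
P2: S = E(K, 0x3F) = 0x27; 0xD9 ⊕ 0x27 = 0xFE.
P3: S = E(K, 0x27) = 0x0F; 0x00 ⊕ 0x0F = 0x0F.
P4: S = E(K, 0x0F) = 0xF7; 0x70 ⊕ 0xF7 = 0x87.
Blocks that differ from the original plaintext: P2.

P1 = 0x11, P2 = 0xFE, P3 = 0x0F, P4 = 0x87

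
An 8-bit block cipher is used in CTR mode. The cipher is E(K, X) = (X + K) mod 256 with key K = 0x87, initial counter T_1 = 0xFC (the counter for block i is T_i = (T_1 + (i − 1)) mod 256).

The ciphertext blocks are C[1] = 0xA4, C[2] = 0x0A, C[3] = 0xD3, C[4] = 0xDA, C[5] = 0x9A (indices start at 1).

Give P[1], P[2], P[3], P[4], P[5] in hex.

P[1] = 0x27, P[2] = 0x8E, P[3] = 0x56, P[4] = 0x5C, P[5] = 0x1D

CTR decryption: S_i = E(K, T_i) where T_i is the counter for block i; P_i = C_i ⊕ S_i.
P[1]: T = 0xFC, S = E(K, T) = 0x83; 0xA4 ⊕ 0x83 = 0x27.
P[2]: T = 0xFD, S = E(K, T) = 0x84; 0x0A ⊕ 0x84 = 0x8E.
P[3]: T = 0xFE, S = E(K, T) = 0x85; 0xD3 ⊕ 0x85 = 0x56.
P[4]: T = 0xFF, S = E(K, T) = 0x86; 0xDA ⊕ 0x86 = 0x5C.
P[5]: T = 0x00, S = E(K, T) = 0x87; 0x9A ⊕ 0x87 = 0x1D.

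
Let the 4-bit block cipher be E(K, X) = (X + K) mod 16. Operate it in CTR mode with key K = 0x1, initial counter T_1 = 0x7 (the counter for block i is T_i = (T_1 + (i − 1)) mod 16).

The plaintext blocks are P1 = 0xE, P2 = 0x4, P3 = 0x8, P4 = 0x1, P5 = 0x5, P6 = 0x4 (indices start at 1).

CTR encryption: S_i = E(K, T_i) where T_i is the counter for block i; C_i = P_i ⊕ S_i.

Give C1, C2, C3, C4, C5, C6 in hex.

C1: T = 0x7, S = E(K, T) = 0x8; 0xE ⊕ 0x8 = 0x6.
C2: T = 0x8, S = E(K, T) = 0x9; 0x4 ⊕ 0x9 = 0xD.
C3: T = 0x9, S = E(K, T) = 0xA; 0x8 ⊕ 0xA = 0x2.
C4: T = 0xA, S = E(K, T) = 0xB; 0x1 ⊕ 0xB = 0xA.
C5: T = 0xB, S = E(K, T) = 0xC; 0x5 ⊕ 0xC = 0x9.
C6: T = 0xC, S = E(K, T) = 0xD; 0x4 ⊕ 0xD = 0x9.

C1 = 0x6, C2 = 0xD, C3 = 0x2, C4 = 0xA, C5 = 0x9, C6 = 0x9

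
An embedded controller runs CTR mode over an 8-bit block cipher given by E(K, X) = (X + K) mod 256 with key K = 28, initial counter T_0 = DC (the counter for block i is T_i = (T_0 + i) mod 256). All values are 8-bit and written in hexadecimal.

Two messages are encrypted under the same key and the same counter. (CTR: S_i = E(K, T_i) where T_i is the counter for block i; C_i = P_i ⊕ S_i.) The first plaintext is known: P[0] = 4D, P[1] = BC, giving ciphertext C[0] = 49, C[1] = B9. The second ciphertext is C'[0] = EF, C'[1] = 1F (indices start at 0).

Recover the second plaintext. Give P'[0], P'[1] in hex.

P'[0] = EB, P'[1] = 1A

In CTR with a reused counter, both messages share the same keystream S_i, so C_i ⊕ C'_i = P_i ⊕ P'_i and thus P'_i = P_i ⊕ C_i ⊕ C'_i.
P'[0]: 4D ⊕ 49 ⊕ EF = EB.
P'[1]: BC ⊕ B9 ⊕ 1F = 1A.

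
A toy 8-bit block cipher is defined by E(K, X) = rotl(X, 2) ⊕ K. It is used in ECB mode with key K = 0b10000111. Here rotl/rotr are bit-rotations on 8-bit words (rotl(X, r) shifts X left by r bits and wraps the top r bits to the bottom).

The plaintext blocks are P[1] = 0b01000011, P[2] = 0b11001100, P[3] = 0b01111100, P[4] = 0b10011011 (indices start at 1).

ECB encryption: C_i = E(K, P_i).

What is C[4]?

C[4] = 0b11101001

C[4]: E(K, 0b10011011) = 0b11101001.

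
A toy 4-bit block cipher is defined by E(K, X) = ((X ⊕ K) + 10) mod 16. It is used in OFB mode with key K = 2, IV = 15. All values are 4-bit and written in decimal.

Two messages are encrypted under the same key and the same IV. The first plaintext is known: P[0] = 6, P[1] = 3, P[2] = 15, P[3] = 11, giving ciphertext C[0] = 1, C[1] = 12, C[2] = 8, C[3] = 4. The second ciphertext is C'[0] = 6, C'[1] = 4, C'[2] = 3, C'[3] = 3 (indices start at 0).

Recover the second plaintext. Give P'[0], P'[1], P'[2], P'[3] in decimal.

In OFB with a reused IV, both messages share the same keystream S_i, so C_i ⊕ C'_i = P_i ⊕ P'_i and thus P'_i = P_i ⊕ C_i ⊕ C'_i.
P'[0]: 6 ⊕ 1 ⊕ 6 = 1.
P'[1]: 3 ⊕ 12 ⊕ 4 = 11.
P'[2]: 15 ⊕ 8 ⊕ 3 = 4.
P'[3]: 11 ⊕ 4 ⊕ 3 = 12.

P'[0] = 1, P'[1] = 11, P'[2] = 4, P'[3] = 12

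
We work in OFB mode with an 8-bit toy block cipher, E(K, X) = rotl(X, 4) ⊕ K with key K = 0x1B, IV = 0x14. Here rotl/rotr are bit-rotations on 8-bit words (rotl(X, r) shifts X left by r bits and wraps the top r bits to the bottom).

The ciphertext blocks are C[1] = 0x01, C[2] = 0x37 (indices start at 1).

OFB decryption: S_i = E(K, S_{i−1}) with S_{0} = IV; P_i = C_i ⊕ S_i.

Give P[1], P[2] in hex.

P[1]: S = E(K, 0x14) = 0x5A; 0x01 ⊕ 0x5A = 0x5B.
P[2]: S = E(K, 0x5A) = 0xBE; 0x37 ⊕ 0xBE = 0x89.

P[1] = 0x5B, P[2] = 0x89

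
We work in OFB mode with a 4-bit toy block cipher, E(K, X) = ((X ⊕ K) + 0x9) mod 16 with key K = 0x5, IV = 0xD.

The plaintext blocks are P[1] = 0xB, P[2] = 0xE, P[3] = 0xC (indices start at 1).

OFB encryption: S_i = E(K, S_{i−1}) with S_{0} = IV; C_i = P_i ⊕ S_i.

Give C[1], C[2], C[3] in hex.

C[1]: S = E(K, 0xD) = 0x1; 0xB ⊕ 0x1 = 0xA.
C[2]: S = E(K, 0x1) = 0xD; 0xE ⊕ 0xD = 0x3.
C[3]: S = E(K, 0xD) = 0x1; 0xC ⊕ 0x1 = 0xD.

C[1] = 0xA, C[2] = 0x3, C[3] = 0xD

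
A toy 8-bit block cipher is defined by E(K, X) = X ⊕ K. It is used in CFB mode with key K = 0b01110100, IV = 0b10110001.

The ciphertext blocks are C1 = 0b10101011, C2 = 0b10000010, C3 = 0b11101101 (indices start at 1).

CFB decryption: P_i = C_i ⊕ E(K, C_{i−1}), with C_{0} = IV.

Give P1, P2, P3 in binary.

P1: E(K, 0b10110001) = 0b11000101; 0b10101011 ⊕ 0b11000101 = 0b01101110.
P2: E(K, 0b10101011) = 0b11011111; 0b10000010 ⊕ 0b11011111 = 0b01011101.
P3: E(K, 0b10000010) = 0b11110110; 0b11101101 ⊕ 0b11110110 = 0b00011011.

P1 = 0b01101110, P2 = 0b01011101, P3 = 0b00011011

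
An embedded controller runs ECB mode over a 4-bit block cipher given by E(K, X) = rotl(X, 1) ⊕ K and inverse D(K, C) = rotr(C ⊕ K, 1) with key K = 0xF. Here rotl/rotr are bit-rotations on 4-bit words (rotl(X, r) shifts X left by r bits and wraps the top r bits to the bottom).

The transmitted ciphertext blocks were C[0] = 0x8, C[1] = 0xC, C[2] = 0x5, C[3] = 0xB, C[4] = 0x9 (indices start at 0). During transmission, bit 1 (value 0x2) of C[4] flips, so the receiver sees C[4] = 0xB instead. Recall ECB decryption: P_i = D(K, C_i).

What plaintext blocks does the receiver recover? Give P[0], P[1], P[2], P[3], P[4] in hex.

P[0] = 0xB, P[1] = 0x9, P[2] = 0x5, P[3] = 0x2, P[4] = 0x2

Only C[4] changed, to 0xB. In ECB, a change in C_i affects only P_i. Decrypting the received ciphertext:
P[0]: D(K, 0x8) = 0xB.
P[1]: D(K, 0xC) = 0x9.
P[2]: D(K, 0x5) = 0x5.
P[3]: D(K, 0xB) = 0x2.
P[4]: D(K, 0xB) = 0x2.
Blocks that differ from the original plaintext: P[4].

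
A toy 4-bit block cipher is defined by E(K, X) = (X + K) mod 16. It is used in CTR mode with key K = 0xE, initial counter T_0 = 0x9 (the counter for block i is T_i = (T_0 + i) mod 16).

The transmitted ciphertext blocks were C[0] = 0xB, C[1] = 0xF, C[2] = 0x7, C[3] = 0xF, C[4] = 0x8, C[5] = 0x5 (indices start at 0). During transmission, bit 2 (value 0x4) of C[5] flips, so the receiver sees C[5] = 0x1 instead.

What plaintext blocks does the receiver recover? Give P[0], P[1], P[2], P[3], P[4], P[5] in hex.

P[0] = 0xC, P[1] = 0x7, P[2] = 0xE, P[3] = 0x5, P[4] = 0x3, P[5] = 0xD

CTR decryption: S_i = E(K, T_i) where T_i is the counter for block i; P_i = C_i ⊕ S_i.
Only C[5] changed, to 0x1. In CTR, a change in C_i flips the same bit in P_i only; the keystream is unaffected. Decrypting the received ciphertext:
P[0]: T = 0x9, S = E(K, T) = 0x7; 0xB ⊕ 0x7 = 0xC.
P[1]: T = 0xA, S = E(K, T) = 0x8; 0xF ⊕ 0x8 = 0x7.
P[2]: T = 0xB, S = E(K, T) = 0x9; 0x7 ⊕ 0x9 = 0xE.
P[3]: T = 0xC, S = E(K, T) = 0xA; 0xF ⊕ 0xA = 0x5.
P[4]: T = 0xD, S = E(K, T) = 0xB; 0x8 ⊕ 0xB = 0x3.
P[5]: T = 0xE, S = E(K, T) = 0xC; 0x1 ⊕ 0xC = 0xD.
Blocks that differ from the original plaintext: P[5].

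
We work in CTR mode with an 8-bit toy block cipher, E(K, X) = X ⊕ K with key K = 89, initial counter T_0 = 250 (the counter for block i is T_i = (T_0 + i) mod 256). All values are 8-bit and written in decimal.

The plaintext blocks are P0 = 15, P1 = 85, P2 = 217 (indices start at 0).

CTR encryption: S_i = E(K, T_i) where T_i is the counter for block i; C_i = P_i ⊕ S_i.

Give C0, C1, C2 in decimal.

C0 = 172, C1 = 247, C2 = 124

C0: T = 250, S = E(K, T) = 163; 15 ⊕ 163 = 172.
C1: T = 251, S = E(K, T) = 162; 85 ⊕ 162 = 247.
C2: T = 252, S = E(K, T) = 165; 217 ⊕ 165 = 124.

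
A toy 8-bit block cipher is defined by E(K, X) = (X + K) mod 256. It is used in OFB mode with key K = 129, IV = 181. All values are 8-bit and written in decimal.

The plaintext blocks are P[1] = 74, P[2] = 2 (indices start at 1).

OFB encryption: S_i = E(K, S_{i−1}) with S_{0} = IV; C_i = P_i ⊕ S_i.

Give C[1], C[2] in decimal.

C[1] = 124, C[2] = 181

C[1]: S = E(K, 181) = 54; 74 ⊕ 54 = 124.
C[2]: S = E(K, 54) = 183; 2 ⊕ 183 = 181.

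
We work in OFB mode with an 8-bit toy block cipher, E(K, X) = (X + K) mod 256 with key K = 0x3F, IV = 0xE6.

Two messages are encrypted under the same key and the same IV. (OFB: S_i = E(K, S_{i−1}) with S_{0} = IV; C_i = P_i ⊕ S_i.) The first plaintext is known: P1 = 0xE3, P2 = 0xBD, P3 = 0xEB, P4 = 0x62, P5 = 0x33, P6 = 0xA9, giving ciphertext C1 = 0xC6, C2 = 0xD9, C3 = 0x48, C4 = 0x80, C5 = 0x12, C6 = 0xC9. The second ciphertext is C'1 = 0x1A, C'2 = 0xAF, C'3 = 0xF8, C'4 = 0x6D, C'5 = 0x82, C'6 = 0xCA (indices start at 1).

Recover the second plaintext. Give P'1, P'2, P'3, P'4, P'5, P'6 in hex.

In OFB with a reused IV, both messages share the same keystream S_i, so C_i ⊕ C'_i = P_i ⊕ P'_i and thus P'_i = P_i ⊕ C_i ⊕ C'_i.
P'1: 0xE3 ⊕ 0xC6 ⊕ 0x1A = 0x3F.
P'2: 0xBD ⊕ 0xD9 ⊕ 0xAF = 0xCB.
P'3: 0xEB ⊕ 0x48 ⊕ 0xF8 = 0x5B.
P'4: 0x62 ⊕ 0x80 ⊕ 0x6D = 0x8F.
P'5: 0x33 ⊕ 0x12 ⊕ 0x82 = 0xA3.
P'6: 0xA9 ⊕ 0xC9 ⊕ 0xCA = 0xAA.

P'1 = 0x3F, P'2 = 0xCB, P'3 = 0x5B, P'4 = 0x8F, P'5 = 0xA3, P'6 = 0xAA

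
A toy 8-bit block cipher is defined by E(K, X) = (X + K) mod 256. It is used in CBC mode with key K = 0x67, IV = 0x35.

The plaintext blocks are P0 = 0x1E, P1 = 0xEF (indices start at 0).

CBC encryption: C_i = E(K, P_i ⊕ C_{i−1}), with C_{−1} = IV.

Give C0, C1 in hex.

C0: P0 ⊕ 0x35 = 0x2B; E(K, 0x2B) = 0x92.
C1: P1 ⊕ 0x92 = 0x7D; E(K, 0x7D) = 0xE4.

C0 = 0x92, C1 = 0xE4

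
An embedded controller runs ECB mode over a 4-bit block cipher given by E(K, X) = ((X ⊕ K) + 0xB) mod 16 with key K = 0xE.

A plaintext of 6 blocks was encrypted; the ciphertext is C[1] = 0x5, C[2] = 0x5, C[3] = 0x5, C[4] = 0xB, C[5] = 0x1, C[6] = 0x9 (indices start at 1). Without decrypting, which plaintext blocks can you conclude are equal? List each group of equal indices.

P[1] = P[2] = P[3]

ECB encrypts each block independently with the same key, so equal ciphertext blocks imply equal plaintext blocks.
C[1] = C[2] = C[3] = 0x5, so P[1] = P[2] = P[3].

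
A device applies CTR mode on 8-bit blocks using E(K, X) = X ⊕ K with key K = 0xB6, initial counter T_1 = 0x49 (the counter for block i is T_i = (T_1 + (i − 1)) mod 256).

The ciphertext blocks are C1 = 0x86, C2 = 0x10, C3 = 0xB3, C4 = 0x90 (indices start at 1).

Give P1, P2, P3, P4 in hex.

P1 = 0x79, P2 = 0xEC, P3 = 0x4E, P4 = 0x6A

CTR decryption: S_i = E(K, T_i) where T_i is the counter for block i; P_i = C_i ⊕ S_i.
P1: T = 0x49, S = E(K, T) = 0xFF; 0x86 ⊕ 0xFF = 0x79.
P2: T = 0x4A, S = E(K, T) = 0xFC; 0x10 ⊕ 0xFC = 0xEC.
P3: T = 0x4B, S = E(K, T) = 0xFD; 0xB3 ⊕ 0xFD = 0x4E.
P4: T = 0x4C, S = E(K, T) = 0xFA; 0x90 ⊕ 0xFA = 0x6A.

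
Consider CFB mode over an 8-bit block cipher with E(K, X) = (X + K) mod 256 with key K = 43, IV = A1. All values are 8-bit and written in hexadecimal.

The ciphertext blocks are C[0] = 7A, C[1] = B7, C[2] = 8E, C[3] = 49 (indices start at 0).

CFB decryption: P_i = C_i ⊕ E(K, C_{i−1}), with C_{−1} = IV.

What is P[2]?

P[2] = 74

P[2]: E(K, B7) = FA; 8E ⊕ FA = 74.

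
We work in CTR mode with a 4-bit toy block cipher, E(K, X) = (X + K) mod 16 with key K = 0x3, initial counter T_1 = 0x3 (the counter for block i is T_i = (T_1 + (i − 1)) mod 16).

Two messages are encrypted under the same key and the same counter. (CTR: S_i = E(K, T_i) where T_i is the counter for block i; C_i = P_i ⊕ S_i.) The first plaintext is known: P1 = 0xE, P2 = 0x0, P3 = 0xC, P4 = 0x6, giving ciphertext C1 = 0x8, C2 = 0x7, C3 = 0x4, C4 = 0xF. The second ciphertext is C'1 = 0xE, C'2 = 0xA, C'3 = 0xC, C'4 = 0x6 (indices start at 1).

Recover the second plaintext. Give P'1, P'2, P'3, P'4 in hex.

P'1 = 0x8, P'2 = 0xD, P'3 = 0x4, P'4 = 0xF

In CTR with a reused counter, both messages share the same keystream S_i, so C_i ⊕ C'_i = P_i ⊕ P'_i and thus P'_i = P_i ⊕ C_i ⊕ C'_i.
P'1: 0xE ⊕ 0x8 ⊕ 0xE = 0x8.
P'2: 0x0 ⊕ 0x7 ⊕ 0xA = 0xD.
P'3: 0xC ⊕ 0x4 ⊕ 0xC = 0x4.
P'4: 0x6 ⊕ 0xF ⊕ 0x6 = 0xF.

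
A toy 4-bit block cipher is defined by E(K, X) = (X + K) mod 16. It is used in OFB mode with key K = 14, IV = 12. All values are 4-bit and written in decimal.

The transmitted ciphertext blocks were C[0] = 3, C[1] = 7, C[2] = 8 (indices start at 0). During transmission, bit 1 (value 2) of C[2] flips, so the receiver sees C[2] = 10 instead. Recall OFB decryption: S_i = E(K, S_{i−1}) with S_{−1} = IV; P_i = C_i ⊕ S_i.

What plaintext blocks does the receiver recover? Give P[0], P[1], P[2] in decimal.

Only C[2] changed, to 10. In OFB, a change in C_i flips the same bit in P_i only; the keystream is unaffected. Decrypting the received ciphertext:
P[0]: S = E(K, 12) = 10; 3 ⊕ 10 = 9.
P[1]: S = E(K, 10) = 8; 7 ⊕ 8 = 15.
P[2]: S = E(K, 8) = 6; 10 ⊕ 6 = 12.
Blocks that differ from the original plaintext: P[2].

P[0] = 9, P[1] = 15, P[2] = 12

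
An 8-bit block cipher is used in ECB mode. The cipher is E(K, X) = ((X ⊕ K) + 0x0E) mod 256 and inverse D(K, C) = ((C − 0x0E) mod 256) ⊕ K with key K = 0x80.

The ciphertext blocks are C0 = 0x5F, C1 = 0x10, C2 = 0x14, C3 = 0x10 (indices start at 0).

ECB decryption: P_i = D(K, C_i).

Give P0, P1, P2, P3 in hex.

P0 = 0xD1, P1 = 0x82, P2 = 0x86, P3 = 0x82

P0: D(K, 0x5F) = 0xD1.
P1: D(K, 0x10) = 0x82.
P2: D(K, 0x14) = 0x86.
P3: D(K, 0x10) = 0x82.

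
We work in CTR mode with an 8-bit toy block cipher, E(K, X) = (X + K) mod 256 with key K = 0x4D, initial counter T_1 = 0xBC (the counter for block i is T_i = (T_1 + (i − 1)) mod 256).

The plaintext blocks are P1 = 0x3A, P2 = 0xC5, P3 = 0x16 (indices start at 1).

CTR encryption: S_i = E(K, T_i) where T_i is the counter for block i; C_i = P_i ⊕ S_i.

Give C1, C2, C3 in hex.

C1: T = 0xBC, S = E(K, T) = 0x09; 0x3A ⊕ 0x09 = 0x33.
C2: T = 0xBD, S = E(K, T) = 0x0A; 0xC5 ⊕ 0x0A = 0xCF.
C3: T = 0xBE, S = E(K, T) = 0x0B; 0x16 ⊕ 0x0B = 0x1D.

C1 = 0x33, C2 = 0xCF, C3 = 0x1D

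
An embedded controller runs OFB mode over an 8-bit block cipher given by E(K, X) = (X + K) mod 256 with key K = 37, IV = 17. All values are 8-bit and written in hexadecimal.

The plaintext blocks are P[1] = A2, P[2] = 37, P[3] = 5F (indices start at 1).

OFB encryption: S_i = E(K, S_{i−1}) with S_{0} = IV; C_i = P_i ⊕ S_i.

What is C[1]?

C[1]: S = E(K, 17) = 4E; A2 ⊕ 4E = EC.

C[1] = EC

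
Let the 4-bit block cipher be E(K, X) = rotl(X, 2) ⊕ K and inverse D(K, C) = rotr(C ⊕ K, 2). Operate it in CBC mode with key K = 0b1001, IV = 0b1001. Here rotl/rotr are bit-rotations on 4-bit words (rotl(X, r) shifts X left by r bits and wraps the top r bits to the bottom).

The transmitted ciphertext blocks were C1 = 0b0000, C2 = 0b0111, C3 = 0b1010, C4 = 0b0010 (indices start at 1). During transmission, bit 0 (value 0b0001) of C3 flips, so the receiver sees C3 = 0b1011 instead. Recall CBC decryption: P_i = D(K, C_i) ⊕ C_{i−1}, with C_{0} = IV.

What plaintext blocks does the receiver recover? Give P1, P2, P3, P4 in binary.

P1 = 0b1111, P2 = 0b1011, P3 = 0b1111, P4 = 0b0101

Only C3 changed, to 0b1011. In CBC, a change in C_i garbles P_i and flips the same bit in P_{i+1}. Decrypting the received ciphertext:
P1: D(K, 0b0000) = 0b0110; 0b0110 ⊕ 0b1001 = 0b1111.
P2: D(K, 0b0111) = 0b1011; 0b1011 ⊕ 0b0000 = 0b1011.
P3: D(K, 0b1011) = 0b1000; 0b1000 ⊕ 0b0111 = 0b1111.
P4: D(K, 0b0010) = 0b1110; 0b1110 ⊕ 0b1011 = 0b0101.
Blocks that differ from the original plaintext: P3, P4.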